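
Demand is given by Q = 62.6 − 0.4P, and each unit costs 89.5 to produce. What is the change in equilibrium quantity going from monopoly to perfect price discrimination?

Q rises by 13.4

Inverting demand: P = 156.5 − 2.5Q.
The monopolist equates marginal revenue to marginal cost: 156.5 − 5Q = 89.5, so Q = 13.4. From demand, P = 123.
With perfect price discrimination, output is the efficient level Q = 26.8 (where demand meets MC), but every buyer pays their willingness to pay: CS = 0 and PS = total surplus.
Change in equilibrium quantity: 26.8 − 13.4 = 13.4.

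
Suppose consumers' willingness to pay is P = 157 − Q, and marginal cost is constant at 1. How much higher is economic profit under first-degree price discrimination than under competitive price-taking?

Economic profit rises by 12168

Perfect competition: P = MC = 1, so 157 − Q = 1 and Q = 156.
Profit = (1 − 1)·156 = 0.
With perfect price discrimination, output is the efficient level Q = 156 (where demand meets MC), but every buyer pays their willingness to pay: CS = 0 and PS = total surplus.
PS equals the full surplus area, 12168. Profit = 12168 = 12168.
Change in economic profit: 12168 − 0 = 12168.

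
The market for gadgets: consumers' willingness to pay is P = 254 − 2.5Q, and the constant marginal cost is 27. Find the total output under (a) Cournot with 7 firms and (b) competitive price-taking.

Cournot: Q = 79.45; Competition: Q = 90.8

With 7 symmetric Cournot firms, each firm's FOC gives 254 − 20q = 27, so q = 11.35, Q = 7·11.35 = 79.45, and P = 55.375.
Competitive firms price at marginal cost: P = 27, giving Q = 90.8.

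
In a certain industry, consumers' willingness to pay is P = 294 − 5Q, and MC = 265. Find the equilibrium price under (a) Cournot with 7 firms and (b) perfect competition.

With 7 symmetric Cournot firms, each firm's FOC gives 294 − 40q = 265, so q = 0.725, Q = 7·0.725 = 5.075, and P = 268.625.
Competitive firms price at marginal cost: P = 265, giving Q = 5.8.

Cournot: P = 268.625; Competition: P = 265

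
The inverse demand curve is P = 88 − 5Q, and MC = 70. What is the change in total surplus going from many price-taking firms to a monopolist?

Perfect competition: P = MC = 70, so 88 − 5Q = 70 and Q = 3.6.
CS = ½·(88 − 70)·3.6 = 32.4; PS = (70 − 70)·3.6 = 0; TS = 32.4.
The monopolist equates marginal revenue to marginal cost: 88 − 10Q = 70, so Q = 1.8. From demand, P = 79.
CS = ½·(88 − 79)·1.8 = 8.1; PS = (79 − 70)·1.8 = 16.2; TS = 24.3.
Change in total surplus: 24.3 − 32.4 = −8.1.

Total surplus falls by 8.1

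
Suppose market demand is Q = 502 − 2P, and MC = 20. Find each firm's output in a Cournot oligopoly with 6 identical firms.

Inverting demand: P = 251 − 0.5Q.
With 6 symmetric Cournot firms, each firm's FOC gives 251 − 3.5q = 20, so q = 66, Q = 6·66 = 396, and P = 53.

q_i = 66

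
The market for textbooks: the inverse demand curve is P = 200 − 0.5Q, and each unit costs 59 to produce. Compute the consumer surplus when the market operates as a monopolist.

CS = 4970.25

The monopolist equates marginal revenue to marginal cost: 200 − Q = 59, so Q = 141. From demand, P = 129.5.
CS = ½·(200 − 129.5)·141 = 4970.25.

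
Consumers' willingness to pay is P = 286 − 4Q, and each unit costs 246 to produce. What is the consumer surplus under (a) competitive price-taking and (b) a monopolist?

Under competition P = MC = 246, so Q = (286 − 246)/4 = 10.
CS = ½·(286 − 246)·10 = 200.
A monopolist chooses Q where MR = MC. MR = 286 − 8Q; setting this equal to 246 gives Q = 5 and P = 266.
CS = ½·(286 − 266)·5 = 50.

Competition: CS = 200; Monopoly: CS = 50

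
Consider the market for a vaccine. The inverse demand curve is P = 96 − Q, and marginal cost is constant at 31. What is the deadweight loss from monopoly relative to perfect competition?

DWL = 528.125

Competitive firms price at marginal cost: P = 31, giving Q = 65.
The monopolist equates marginal revenue to marginal cost: 96 − 2Q = 31, so Q = 32.5. From demand, P = 63.5.
DWL is the triangle between Q = 32.5 and Q = 65: ½·(65 − 32.5)·(63.5 − 31) = 528.125.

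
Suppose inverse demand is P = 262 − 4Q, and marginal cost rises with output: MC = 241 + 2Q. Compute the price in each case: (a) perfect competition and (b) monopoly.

Competition: P = 248; Monopoly: P = 253.6

Under competition P = MC: 262 − 4Q = 241 + 2Q ⇒ Q = 3.5, P = 248.
The monopolist equates marginal revenue to marginal cost: 262 − 8Q = 241 + 2Q, so Q = 2.1. From demand, P = 253.6.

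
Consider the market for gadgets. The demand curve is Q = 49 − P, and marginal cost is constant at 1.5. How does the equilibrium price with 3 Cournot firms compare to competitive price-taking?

Inverting demand: P = 49 − Q.
In a 3-firm Cournot equilibrium, symmetry and the first-order condition give q = (49 − 1.5)/(4) = 11.875. So Q = 35.625 and P = 13.375.
Under competition P = MC = 1.5, so Q = (49 − 1.5)/1 = 47.5.

Cournot: P = 13.375; Competition: P = 1.5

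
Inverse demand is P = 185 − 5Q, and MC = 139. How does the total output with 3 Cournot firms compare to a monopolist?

Cournot: Q = 6.9; Monopoly: Q = 4.6

Cournot with 3 identical firms: the symmetric best-response condition is 185 − 20q = 139. Each firm produces q = 2.3, total output Q = 6.9, price P = 150.5.
Monopoly sets MR = MC: 185 − 10Q = 139 ⇒ Q = 4.6, P = 185 − 5·4.6 = 162.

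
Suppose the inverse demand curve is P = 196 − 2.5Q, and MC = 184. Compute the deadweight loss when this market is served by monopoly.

DWL = 7.2

Under competition P = MC = 184, so Q = (196 − 184)/2.5 = 4.8.
A monopolist chooses Q where MR = MC. MR = 196 − 5Q; setting this equal to 184 gives Q = 2.4 and P = 190.
DWL is the triangle between Q = 2.4 and Q = 4.8: ½·(4.8 − 2.4)·(190 − 184) = 7.2.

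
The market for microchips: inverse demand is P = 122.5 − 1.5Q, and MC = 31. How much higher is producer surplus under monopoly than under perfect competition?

Producer surplus rises by 1395.375

Under competition P = MC = 31, so Q = (122.5 − 31)/1.5 = 61.
PS = (31 − 31)·61 = 0.
The monopolist equates marginal revenue to marginal cost: 122.5 − 3Q = 31, so Q = 30.5. From demand, P = 76.75.
PS = (76.75 − 31)·30.5 = 1395.375.
Change in producer surplus: 1395.375 − 0 = 1395.375.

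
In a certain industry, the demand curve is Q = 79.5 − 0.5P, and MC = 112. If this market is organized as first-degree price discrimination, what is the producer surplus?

PS = 552.25

Inverting demand: P = 159 − 2Q.
A perfectly discriminating monopolist sells every unit with P(Q) ≥ MC(Q), so output equals the competitive quantity Q = 23.5. Each buyer pays their reservation price, so CS = 0 and the firm captures all surplus.
PS = ½·(159 − 112)·23.5 = 552.25.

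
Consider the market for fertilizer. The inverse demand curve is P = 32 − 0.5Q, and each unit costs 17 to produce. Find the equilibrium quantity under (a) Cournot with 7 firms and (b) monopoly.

With 7 symmetric Cournot firms, each firm's FOC gives 32 − 4q = 17, so q = 3.75, Q = 7·3.75 = 26.25, and P = 18.875.
The monopolist equates marginal revenue to marginal cost: 32 − Q = 17, so Q = 15. From demand, P = 24.5.

Cournot: Q = 26.25; Monopoly: Q = 15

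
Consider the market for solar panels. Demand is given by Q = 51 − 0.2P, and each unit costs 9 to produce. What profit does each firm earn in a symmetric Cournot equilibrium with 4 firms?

Inverting demand: P = 255 − 5Q.
With 4 symmetric Cournot firms, each firm's FOC gives 255 − 25q = 9, so q = 9.84, Q = 4·9.84 = 39.36, and P = 58.2.
Each firm's profit = (58.2 − 9)·9.84 = 484.128.

π_i = 484.128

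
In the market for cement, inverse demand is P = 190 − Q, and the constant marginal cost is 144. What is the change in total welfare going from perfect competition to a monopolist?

Total welfare falls by 264.5

Perfect competition: P = MC = 144, so 190 − Q = 144 and Q = 46.
CS = ½·(190 − 144)·46 = 1058; PS = (144 − 144)·46 = 0; TS = 1058.
The monopolist equates marginal revenue to marginal cost: 190 − 2Q = 144, so Q = 23. From demand, P = 167.
CS = ½·(190 − 167)·23 = 264.5; PS = (167 − 144)·23 = 529; TS = 793.5.
Change in total welfare: 793.5 − 1058 = −264.5.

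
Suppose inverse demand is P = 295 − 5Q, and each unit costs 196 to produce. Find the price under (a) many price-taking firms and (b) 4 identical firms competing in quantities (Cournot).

Competition: P = 196; Cournot: P = 215.8

Perfect competition: P = MC = 196, so 295 − 5Q = 196 and Q = 19.8.
In a 4-firm Cournot equilibrium, symmetry and the first-order condition give q = (295 − 196)/(25) = 3.96. So Q = 15.84 and P = 215.8.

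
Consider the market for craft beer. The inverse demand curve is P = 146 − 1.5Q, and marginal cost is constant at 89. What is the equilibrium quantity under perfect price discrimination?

Q = 38

With perfect price discrimination, output is the efficient level Q = 38 (where demand meets MC), but every buyer pays their willingness to pay: CS = 0 and PS = total surplus.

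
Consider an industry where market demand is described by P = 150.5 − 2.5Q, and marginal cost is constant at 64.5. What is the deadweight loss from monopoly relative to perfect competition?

DWL = 369.8

Competitive firms price at marginal cost: P = 64.5, giving Q = 34.4.
A monopolist chooses Q where MR = MC. MR = 150.5 − 5Q; setting this equal to 64.5 gives Q = 17.2 and P = 107.5.
DWL is the triangle between Q = 17.2 and Q = 34.4: ½·(34.4 − 17.2)·(107.5 − 64.5) = 369.8.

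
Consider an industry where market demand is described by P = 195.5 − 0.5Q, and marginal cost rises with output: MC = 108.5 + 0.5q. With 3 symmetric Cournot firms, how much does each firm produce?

With 3 symmetric Cournot firms, each firm's FOC gives 195.5 − 2q = 108.5 + 0.5q, so q = 34.8, Q = 3·34.8 = 104.4, and P = 143.3.

q_i = 34.8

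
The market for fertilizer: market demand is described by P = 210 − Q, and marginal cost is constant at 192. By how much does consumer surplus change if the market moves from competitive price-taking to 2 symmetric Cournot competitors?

Under competition P = MC = 192, so Q = (210 − 192)/1 = 18.
CS = ½·(210 − 192)·18 = 162.
With 2 symmetric Cournot firms, each firm's FOC gives 210 − 3q = 192, so q = 6, Q = 2·6 = 12, and P = 198.
CS = ½·(210 − 198)·12 = 72.
Change in consumer surplus: 72 − 162 = −90.

CS falls by 90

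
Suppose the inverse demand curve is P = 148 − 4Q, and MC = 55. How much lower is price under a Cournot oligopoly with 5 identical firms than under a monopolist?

Price falls by 31

Monopoly sets MR = MC: 148 − 8Q = 55 ⇒ Q = 11.625, P = 148 − 4·11.625 = 101.5.
In a 5-firm Cournot equilibrium, symmetry and the first-order condition give q = (148 − 55)/(24) = 3.875. So Q = 19.375 and P = 70.5.
Change in price: 70.5 − 101.5 = −31.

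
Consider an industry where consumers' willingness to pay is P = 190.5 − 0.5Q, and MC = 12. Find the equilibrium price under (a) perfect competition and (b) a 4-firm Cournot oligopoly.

Perfect competition: P = MC = 12, so 190.5 − 0.5Q = 12 and Q = 357.
In a 4-firm Cournot equilibrium, symmetry and the first-order condition give q = (190.5 − 12)/(2.5) = 71.4. So Q = 285.6 and P = 47.7.

Competition: P = 12; Cournot: P = 47.7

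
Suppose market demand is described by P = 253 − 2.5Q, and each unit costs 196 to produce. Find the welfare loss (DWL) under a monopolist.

DWL = 162.45

Competitive firms price at marginal cost: P = 196, giving Q = 22.8.
The monopolist equates marginal revenue to marginal cost: 253 − 5Q = 196, so Q = 11.4. From demand, P = 224.5.
DWL is the triangle between Q = 11.4 and Q = 22.8: ½·(22.8 − 11.4)·(224.5 − 196) = 162.45.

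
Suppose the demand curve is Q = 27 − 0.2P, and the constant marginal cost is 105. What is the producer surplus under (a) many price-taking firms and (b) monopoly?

Inverting demand: P = 135 − 5Q.
Competitive firms price at marginal cost: P = 105, giving Q = 6.
PS = (105 − 105)·6 = 0.
Monopoly sets MR = MC: 135 − 10Q = 105 ⇒ Q = 3, P = 135 − 5·3 = 120.
PS = (120 − 105)·3 = 45.

Competition: PS = 0; Monopoly: PS = 45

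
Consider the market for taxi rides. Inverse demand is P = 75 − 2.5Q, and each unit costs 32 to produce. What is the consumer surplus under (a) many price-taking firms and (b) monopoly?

Perfect competition: P = MC = 32, so 75 − 2.5Q = 32 and Q = 17.2.
CS = ½·(75 − 32)·17.2 = 369.8.
A monopolist chooses Q where MR = MC. MR = 75 − 5Q; setting this equal to 32 gives Q = 8.6 and P = 53.5.
CS = ½·(75 − 53.5)·8.6 = 92.45.

Competition: CS = 369.8; Monopoly: CS = 92.45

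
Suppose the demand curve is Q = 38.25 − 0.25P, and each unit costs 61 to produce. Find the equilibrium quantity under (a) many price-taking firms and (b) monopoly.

Competition: Q = 23; Monopoly: Q = 11.5

Inverting demand: P = 153 − 4Q.
Perfect competition: P = MC = 61, so 153 − 4Q = 61 and Q = 23.
Monopoly sets MR = MC: 153 − 8Q = 61 ⇒ Q = 11.5, P = 153 − 4·11.5 = 107.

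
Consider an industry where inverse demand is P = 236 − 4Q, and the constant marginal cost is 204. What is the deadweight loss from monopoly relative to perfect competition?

DWL = 32

Perfect competition: P = MC = 204, so 236 − 4Q = 204 and Q = 8.
A monopolist chooses Q where MR = MC. MR = 236 − 8Q; setting this equal to 204 gives Q = 4 and P = 220.
DWL is the triangle between Q = 4 and Q = 8: ½·(8 − 4)·(220 − 204) = 32.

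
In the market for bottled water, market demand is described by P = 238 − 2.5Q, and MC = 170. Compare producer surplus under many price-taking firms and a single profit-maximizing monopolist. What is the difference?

Under competition P = MC = 170, so Q = (238 − 170)/2.5 = 27.2.
PS = (170 − 170)·27.2 = 0.
Monopoly sets MR = MC: 238 − 5Q = 170 ⇒ Q = 13.6, P = 238 − 2.5·13.6 = 204.
PS = (204 − 170)·13.6 = 462.4.
Change in producer surplus: 462.4 − 0 = 462.4.

Producer surplus rises by 462.4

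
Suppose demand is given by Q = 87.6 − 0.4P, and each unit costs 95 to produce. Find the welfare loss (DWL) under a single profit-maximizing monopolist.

DWL = 768.8

Inverting demand: P = 219 − 2.5Q.
Perfect competition: P = MC = 95, so 219 − 2.5Q = 95 and Q = 49.6.
A monopolist chooses Q where MR = MC. MR = 219 − 5Q; setting this equal to 95 gives Q = 24.8 and P = 157.
DWL is the triangle between Q = 24.8 and Q = 49.6: ½·(49.6 − 24.8)·(157 − 95) = 768.8.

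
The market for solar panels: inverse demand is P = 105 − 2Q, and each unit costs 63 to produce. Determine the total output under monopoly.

The monopolist equates marginal revenue to marginal cost: 105 − 4Q = 63, so Q = 10.5. From demand, P = 84.

Q = 10.5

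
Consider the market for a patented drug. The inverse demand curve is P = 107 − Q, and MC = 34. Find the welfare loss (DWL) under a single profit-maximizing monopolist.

Perfect competition: P = MC = 34, so 107 − Q = 34 and Q = 73.
A monopolist chooses Q where MR = MC. MR = 107 − 2Q; setting this equal to 34 gives Q = 36.5 and P = 70.5.
DWL is the triangle between Q = 36.5 and Q = 73: ½·(73 − 36.5)·(70.5 − 34) = 666.125.

DWL = 666.125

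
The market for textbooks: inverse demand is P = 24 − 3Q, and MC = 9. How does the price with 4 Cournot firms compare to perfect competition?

Cournot with 4 identical firms: the symmetric best-response condition is 24 − 15q = 9. Each firm produces q = 1, total output Q = 4, price P = 12.
Perfect competition: P = MC = 9, so 24 − 3Q = 9 and Q = 5.

Cournot: P = 12; Competition: P = 9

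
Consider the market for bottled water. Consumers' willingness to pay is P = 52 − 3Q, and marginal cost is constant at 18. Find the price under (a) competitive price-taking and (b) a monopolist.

Under competition P = MC = 18, so Q = (52 − 18)/3 = 34/3.
The monopolist equates marginal revenue to marginal cost: 52 − 6Q = 18, so Q = 17/3. From demand, P = 35.

Competition: P = 18; Monopoly: P = 35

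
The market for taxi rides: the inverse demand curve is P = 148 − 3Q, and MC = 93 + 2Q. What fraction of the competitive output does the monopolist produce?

Q_m/Q_c = 0.625

Monopoly sets MR = MC: 148 − 6Q = 93 + 2Q ⇒ Q = 6.875, P = 148 − 3·6.875 = 127.375.
Competitive equilibrium sets price equal to marginal cost: 148 − 3Q = 93 + 2Q, so Q = 11 and P = 115.
Ratio Q_m/Q_c = 6.875/11 = 0.625.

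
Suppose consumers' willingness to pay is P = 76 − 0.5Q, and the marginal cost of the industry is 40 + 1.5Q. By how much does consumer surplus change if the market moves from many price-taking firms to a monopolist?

Under competition P = MC: 76 − 0.5Q = 40 + 1.5Q ⇒ Q = 18, P = 67.
CS = ½·(76 − 67)·18 = 81.
The monopolist equates marginal revenue to marginal cost: 76 − Q = 40 + 1.5Q, so Q = 14.4. From demand, P = 68.8.
CS = ½·(76 − 68.8)·14.4 = 51.84.
Change in consumer surplus: 51.84 − 81 = −29.16.

Consumer surplus falls by 29.16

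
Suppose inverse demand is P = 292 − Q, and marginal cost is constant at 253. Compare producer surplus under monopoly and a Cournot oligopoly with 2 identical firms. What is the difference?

The monopolist equates marginal revenue to marginal cost: 292 − 2Q = 253, so Q = 19.5. From demand, P = 272.5.
PS = (272.5 − 253)·19.5 = 380.25.
With 2 symmetric Cournot firms, each firm's FOC gives 292 − 3q = 253, so q = 13, Q = 2·13 = 26, and P = 266.
PS = (266 − 253)·26 = 338.
Change in producer surplus: 338 − 380.25 = −42.25.

PS falls by 42.25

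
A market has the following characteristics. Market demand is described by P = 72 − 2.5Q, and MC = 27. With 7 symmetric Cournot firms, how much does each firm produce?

In a 7-firm Cournot equilibrium, symmetry and the first-order condition give q = (72 − 27)/(20) = 2.25. So Q = 15.75 and P = 32.625.

q_i = 2.25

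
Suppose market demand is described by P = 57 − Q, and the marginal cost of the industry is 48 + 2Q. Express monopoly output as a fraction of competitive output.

Q_m/Q_c = 0.75

Monopoly sets MR = MC: 57 − 2Q = 48 + 2Q ⇒ Q = 2.25, P = 57 − 2.25 = 54.75.
Competitive equilibrium sets price equal to marginal cost: 57 − Q = 48 + 2Q, so Q = 3 and P = 54.
Ratio Q_m/Q_c = 2.25/3 = 0.75.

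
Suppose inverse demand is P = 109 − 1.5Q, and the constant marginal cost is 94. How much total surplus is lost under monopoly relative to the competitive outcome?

DWL = 18.75

Competitive firms price at marginal cost: P = 94, giving Q = 10.
The monopolist equates marginal revenue to marginal cost: 109 − 3Q = 94, so Q = 5. From demand, P = 101.5.
DWL is the triangle between Q = 5 and Q = 10: ½·(10 − 5)·(101.5 − 94) = 18.75.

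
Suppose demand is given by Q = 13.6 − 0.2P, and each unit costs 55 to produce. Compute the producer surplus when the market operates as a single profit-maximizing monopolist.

PS = 8.45

Inverting demand: P = 68 − 5Q.
The monopolist equates marginal revenue to marginal cost: 68 − 10Q = 55, so Q = 1.3. From demand, P = 61.5.
PS = (61.5 − 55)·1.3 = 8.45.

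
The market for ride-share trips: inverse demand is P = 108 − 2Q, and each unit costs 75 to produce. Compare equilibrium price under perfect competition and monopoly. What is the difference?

Equilibrium price rises by 16.5

Competitive firms price at marginal cost: P = 75, giving Q = 16.5.
Monopoly sets MR = MC: 108 − 4Q = 75 ⇒ Q = 8.25, P = 108 − 2·8.25 = 91.5.
Change in equilibrium price: 91.5 − 75 = 16.5.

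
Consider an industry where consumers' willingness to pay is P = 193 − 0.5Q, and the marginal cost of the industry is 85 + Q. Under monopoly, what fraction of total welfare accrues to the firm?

A monopolist chooses Q where MR = MC. MR = 193 − Q; setting this equal to 85 + Q gives Q = 54 and P = 166.
CS = ½·(193 − 166)·54 = 729.
PS = P·Q − VC(Q) = 166·54 − (85·54 + ½·1·54²) = 2916.
Share captured = PS/TS = 2916/3645 = 0.8.

PS/TS = 0.8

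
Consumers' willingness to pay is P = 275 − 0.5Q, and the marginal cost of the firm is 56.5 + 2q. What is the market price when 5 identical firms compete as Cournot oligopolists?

Cournot with 5 identical firms: the symmetric best-response condition is 275 − 3q = 56.5 + 2q. Each firm produces q = 43.7, total output Q = 218.5, price P = 165.75.

P = 165.75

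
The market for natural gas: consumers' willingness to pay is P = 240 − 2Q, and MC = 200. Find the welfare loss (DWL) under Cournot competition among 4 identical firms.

DWL = 16

Perfect competition: P = MC = 200, so 240 − 2Q = 200 and Q = 20.
In a 4-firm Cournot equilibrium, symmetry and the first-order condition give q = (240 − 200)/(10) = 4. So Q = 16 and P = 208.
DWL is the triangle between Q = 16 and Q = 20: ½·(20 − 16)·(208 − 200) = 16.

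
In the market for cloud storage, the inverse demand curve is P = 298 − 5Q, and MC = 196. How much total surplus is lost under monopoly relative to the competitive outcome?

Perfect competition: P = MC = 196, so 298 − 5Q = 196 and Q = 20.4.
Monopoly sets MR = MC: 298 − 10Q = 196 ⇒ Q = 10.2, P = 298 − 5·10.2 = 247.
DWL is the triangle between Q = 10.2 and Q = 20.4: ½·(20.4 − 10.2)·(247 − 196) = 260.1.

DWL = 260.1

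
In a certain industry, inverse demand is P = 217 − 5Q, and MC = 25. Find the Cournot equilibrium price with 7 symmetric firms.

Cournot with 7 identical firms: the symmetric best-response condition is 217 − 40q = 25. Each firm produces q = 4.8, total output Q = 33.6, price P = 49.

P = 49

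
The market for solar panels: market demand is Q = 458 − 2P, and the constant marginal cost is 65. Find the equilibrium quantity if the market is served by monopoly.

Inverting demand: P = 229 − 0.5Q.
Monopoly sets MR = MC: 229 − Q = 65 ⇒ Q = 164, P = 229 − 0.5·164 = 147.

Q = 164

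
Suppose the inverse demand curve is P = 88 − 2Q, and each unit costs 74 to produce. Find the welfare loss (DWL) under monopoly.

DWL = 12.25

Perfect competition: P = MC = 74, so 88 − 2Q = 74 and Q = 7.
Monopoly sets MR = MC: 88 − 4Q = 74 ⇒ Q = 3.5, P = 88 − 2·3.5 = 81.
DWL is the triangle between Q = 3.5 and Q = 7: ½·(7 − 3.5)·(81 − 74) = 12.25.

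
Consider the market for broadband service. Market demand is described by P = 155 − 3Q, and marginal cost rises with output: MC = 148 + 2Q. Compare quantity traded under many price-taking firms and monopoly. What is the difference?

Under competition P = MC: 155 − 3Q = 148 + 2Q ⇒ Q = 1.4, P = 150.8.
Monopoly sets MR = MC: 155 − 6Q = 148 + 2Q ⇒ Q = 0.875, P = 155 − 3·0.875 = 152.375.
Change in quantity traded: 0.875 − 1.4 = −0.525.

Q falls by 0.525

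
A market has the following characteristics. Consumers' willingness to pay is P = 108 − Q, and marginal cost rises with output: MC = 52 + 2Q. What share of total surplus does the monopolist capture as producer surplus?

PS/TS = 0.8

Monopoly sets MR = MC: 108 − 2Q = 52 + 2Q ⇒ Q = 14, P = 108 − 14 = 94.
CS = ½·(108 − 94)·14 = 98.
PS = P·Q − VC(Q) = 94·14 − (52·14 + ½·2·14²) = 392.
Share captured = PS/TS = 392/490 = 0.8.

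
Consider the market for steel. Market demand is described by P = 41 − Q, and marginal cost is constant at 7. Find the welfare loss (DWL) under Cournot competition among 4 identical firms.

DWL = 23.12

Under competition P = MC = 7, so Q = (41 − 7)/1 = 34.
With 4 symmetric Cournot firms, each firm's FOC gives 41 − 5q = 7, so q = 6.8, Q = 4·6.8 = 27.2, and P = 13.8.
DWL is the triangle between Q = 27.2 and Q = 34: ½·(34 − 27.2)·(13.8 − 7) = 23.12.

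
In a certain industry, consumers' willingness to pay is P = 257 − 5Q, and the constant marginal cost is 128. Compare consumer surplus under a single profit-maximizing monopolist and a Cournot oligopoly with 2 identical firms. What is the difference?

A monopolist chooses Q where MR = MC. MR = 257 − 10Q; setting this equal to 128 gives Q = 12.9 and P = 192.5.
CS = ½·(257 − 192.5)·12.9 = 416.025.
Cournot with 2 identical firms: the symmetric best-response condition is 257 − 15q = 128. Each firm produces q = 8.6, total output Q = 17.2, price P = 171.
CS = ½·(257 − 171)·17.2 = 739.6.
Change in consumer surplus: 739.6 − 416.025 = 323.575.

CS rises by 323.575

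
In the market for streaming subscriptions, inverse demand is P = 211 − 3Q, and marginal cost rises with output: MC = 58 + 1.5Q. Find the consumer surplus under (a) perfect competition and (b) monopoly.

Under competition P = MC: 211 − 3Q = 58 + 1.5Q ⇒ Q = 34, P = 109.
CS = ½·(211 − 109)·34 = 1734.
Monopoly sets MR = MC: 211 − 6Q = 58 + 1.5Q ⇒ Q = 20.4, P = 211 − 3·20.4 = 149.8.
CS = ½·(211 − 149.8)·20.4 = 624.24.

Competition: CS = 1734; Monopoly: CS = 624.24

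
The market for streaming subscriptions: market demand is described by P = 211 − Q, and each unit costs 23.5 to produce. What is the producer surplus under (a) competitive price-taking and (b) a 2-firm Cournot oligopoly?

Under competition P = MC = 23.5, so Q = (211 − 23.5)/1 = 187.5.
PS = (23.5 − 23.5)·187.5 = 0.
With 2 symmetric Cournot firms, each firm's FOC gives 211 − 3q = 23.5, so q = 62.5, Q = 2·62.5 = 125, and P = 86.
PS = (86 − 23.5)·125 = 7812.5.

Competition: PS = 0; Cournot: PS = 7812.5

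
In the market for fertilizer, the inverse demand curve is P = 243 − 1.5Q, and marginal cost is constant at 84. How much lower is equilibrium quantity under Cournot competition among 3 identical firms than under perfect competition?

Equilibrium quantity falls by 26.5

Under competition P = MC = 84, so Q = (243 − 84)/1.5 = 106.
Cournot with 3 identical firms: the symmetric best-response condition is 243 − 6q = 84. Each firm produces q = 26.5, total output Q = 79.5, price P = 123.75.
Change in equilibrium quantity: 79.5 − 106 = −26.5.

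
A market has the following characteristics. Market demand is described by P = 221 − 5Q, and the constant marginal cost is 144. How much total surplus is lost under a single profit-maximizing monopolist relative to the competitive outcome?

Perfect competition: P = MC = 144, so 221 − 5Q = 144 and Q = 15.4.
The monopolist equates marginal revenue to marginal cost: 221 − 10Q = 144, so Q = 7.7. From demand, P = 182.5.
DWL is the triangle between Q = 7.7 and Q = 15.4: ½·(15.4 − 7.7)·(182.5 − 144) = 148.225.

DWL = 148.225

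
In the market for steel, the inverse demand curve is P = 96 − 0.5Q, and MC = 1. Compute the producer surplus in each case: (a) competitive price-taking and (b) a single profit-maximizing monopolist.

Competition: PS = 0; Monopoly: PS = 4512.5

Competitive firms price at marginal cost: P = 1, giving Q = 190.
PS = (1 − 1)·190 = 0.
Monopoly sets MR = MC: 96 − Q = 1 ⇒ Q = 95, P = 96 − 0.5·95 = 48.5.
PS = (48.5 − 1)·95 = 4512.5.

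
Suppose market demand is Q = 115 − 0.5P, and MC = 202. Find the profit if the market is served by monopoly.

Inverting demand: P = 230 − 2Q.
The monopolist equates marginal revenue to marginal cost: 230 − 4Q = 202, so Q = 7. From demand, P = 216.
Profit = (216 − 202)·7 = 98.

Profit = 98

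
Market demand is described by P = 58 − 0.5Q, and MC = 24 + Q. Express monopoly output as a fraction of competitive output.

Monopoly sets MR = MC: 58 − Q = 24 + Q ⇒ Q = 17, P = 58 − 0.5·17 = 49.5.
Under competition P = MC: 58 − 0.5Q = 24 + Q ⇒ Q = 68/3, P = 140/3.
Ratio Q_m/Q_c = 17/(68/3) = 0.75.

Q_m/Q_c = 0.75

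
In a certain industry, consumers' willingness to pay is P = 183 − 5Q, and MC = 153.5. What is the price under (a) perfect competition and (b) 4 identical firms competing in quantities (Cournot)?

Perfect competition: P = MC = 153.5, so 183 − 5Q = 153.5 and Q = 5.9.
With 4 symmetric Cournot firms, each firm's FOC gives 183 − 25q = 153.5, so q = 1.18, Q = 4·1.18 = 4.72, and P = 159.4.

Competition: P = 153.5; Cournot: P = 159.4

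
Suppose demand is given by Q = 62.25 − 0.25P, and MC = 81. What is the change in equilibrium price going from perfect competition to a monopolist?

Inverting demand: P = 249 − 4Q.
Under competition P = MC = 81, so Q = (249 − 81)/4 = 42.
Monopoly sets MR = MC: 249 − 8Q = 81 ⇒ Q = 21, P = 249 − 4·21 = 165.
Change in equilibrium price: 165 − 81 = 84.

P rises by 84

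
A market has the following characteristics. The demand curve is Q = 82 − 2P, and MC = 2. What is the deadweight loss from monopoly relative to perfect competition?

Inverting demand: P = 41 − 0.5Q.
Under competition P = MC = 2, so Q = (41 − 2)/0.5 = 78.
The monopolist equates marginal revenue to marginal cost: 41 − Q = 2, so Q = 39. From demand, P = 21.5.
DWL is the triangle between Q = 39 and Q = 78: ½·(78 − 39)·(21.5 − 2) = 380.25.

DWL = 380.25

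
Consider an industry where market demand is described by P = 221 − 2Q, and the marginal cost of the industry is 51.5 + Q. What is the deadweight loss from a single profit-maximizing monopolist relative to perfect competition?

Competitive equilibrium sets price equal to marginal cost: 221 − 2Q = 51.5 + Q, so Q = 56.5 and P = 108.
A monopolist chooses Q where MR = MC. MR = 221 − 4Q; setting this equal to 51.5 + Q gives Q = 33.9 and P = 153.2.
CS = ½·(221 − 108)·56.5 = 3192.25; PS = (108·56.5 − 51.5·56.5 − ½·1·56.5²) = 1596.125; TS = 4788.375.
CS = ½·(221 − 153.2)·33.9 = 1149.21; PS = (153.2·33.9 − 51.5·33.9 − ½·1·33.9²) = 2873.025; TS = 4022.235.
DWL = 4788.375 − 4022.235 = 766.14.

DWL = 766.14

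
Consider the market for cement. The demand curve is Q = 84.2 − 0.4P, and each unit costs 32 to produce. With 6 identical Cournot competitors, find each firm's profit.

π_i = 260.1

Inverting demand: P = 210.5 − 2.5Q.
In a 6-firm Cournot equilibrium, symmetry and the first-order condition give q = (210.5 − 32)/(17.5) = 10.2. So Q = 61.2 and P = 57.5.
Each firm's profit = (57.5 − 32)·10.2 = 260.1.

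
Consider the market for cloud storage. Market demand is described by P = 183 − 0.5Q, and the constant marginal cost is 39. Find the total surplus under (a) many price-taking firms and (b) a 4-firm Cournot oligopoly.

Competitive firms price at marginal cost: P = 39, giving Q = 288.
CS = ½·(183 − 39)·288 = 20736; PS = (39 − 39)·288 = 0; TS = 20736.
Cournot with 4 identical firms: the symmetric best-response condition is 183 − 2.5q = 39. Each firm produces q = 57.6, total output Q = 230.4, price P = 67.8.
CS = ½·(183 − 67.8)·230.4 = 13271.04; PS = (67.8 − 39)·230.4 = 6635.52; TS = 19906.56.

Competition: TS = 20736; Cournot: TS = 19906.56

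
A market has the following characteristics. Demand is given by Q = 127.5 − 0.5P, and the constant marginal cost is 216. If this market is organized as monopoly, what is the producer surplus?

PS = 190.125

Inverting demand: P = 255 − 2Q.
Monopoly sets MR = MC: 255 − 4Q = 216 ⇒ Q = 9.75, P = 255 − 2·9.75 = 235.5.
PS = (235.5 − 216)·9.75 = 190.125.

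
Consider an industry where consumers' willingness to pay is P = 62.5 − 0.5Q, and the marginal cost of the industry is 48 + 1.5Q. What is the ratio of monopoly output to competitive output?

The monopolist equates marginal revenue to marginal cost: 62.5 − Q = 48 + 1.5Q, so Q = 5.8. From demand, P = 59.6.
Competitive equilibrium sets price equal to marginal cost: 62.5 − 0.5Q = 48 + 1.5Q, so Q = 7.25 and P = 58.875.
Ratio Q_m/Q_c = 5.8/7.25 = 0.8.

Q_m/Q_c = 0.8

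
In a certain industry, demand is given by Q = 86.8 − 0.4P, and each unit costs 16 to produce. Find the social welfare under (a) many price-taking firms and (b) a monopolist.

Competition: TS = 8080.2; Monopoly: TS = 6060.15

Inverting demand: P = 217 − 2.5Q.
Under competition P = MC = 16, so Q = (217 − 16)/2.5 = 80.4.
CS = ½·(217 − 16)·80.4 = 8080.2; PS = (16 − 16)·80.4 = 0; TS = 8080.2.
A monopolist chooses Q where MR = MC. MR = 217 − 5Q; setting this equal to 16 gives Q = 40.2 and P = 116.5.
CS = ½·(217 − 116.5)·40.2 = 2020.05; PS = (116.5 − 16)·40.2 = 4040.1; TS = 6060.15.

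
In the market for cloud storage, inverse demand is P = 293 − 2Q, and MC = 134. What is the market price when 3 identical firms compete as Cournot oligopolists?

With 3 symmetric Cournot firms, each firm's FOC gives 293 − 8q = 134, so q = 19.875, Q = 3·19.875 = 59.625, and P = 173.75.

P = 173.75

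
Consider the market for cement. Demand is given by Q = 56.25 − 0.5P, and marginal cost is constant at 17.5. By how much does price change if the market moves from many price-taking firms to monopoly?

Inverting demand: P = 112.5 − 2Q.
Under competition P = MC = 17.5, so Q = (112.5 − 17.5)/2 = 47.5.
The monopolist equates marginal revenue to marginal cost: 112.5 − 4Q = 17.5, so Q = 23.75. From demand, P = 65.
Change in price: 65 − 17.5 = 47.5.

Price rises by 47.5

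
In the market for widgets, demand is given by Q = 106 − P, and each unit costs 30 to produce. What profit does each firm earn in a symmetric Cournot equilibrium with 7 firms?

π_i = 90.25

Inverting demand: P = 106 − Q.
With 7 symmetric Cournot firms, each firm's FOC gives 106 − 8q = 30, so q = 9.5, Q = 7·9.5 = 66.5, and P = 39.5.
Each firm's profit = (39.5 − 30)·9.5 = 90.25.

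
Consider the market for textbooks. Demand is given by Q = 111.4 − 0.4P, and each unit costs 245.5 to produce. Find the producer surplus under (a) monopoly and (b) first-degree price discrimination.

Inverting demand: P = 278.5 − 2.5Q.
The monopolist equates marginal revenue to marginal cost: 278.5 − 5Q = 245.5, so Q = 6.6. From demand, P = 262.
PS = (262 − 245.5)·6.6 = 108.9.
With perfect price discrimination, output is the efficient level Q = 13.2 (where demand meets MC), but every buyer pays their willingness to pay: CS = 0 and PS = total surplus.
PS = ½·(278.5 − 245.5)·13.2 = 217.8.

Monopoly: PS = 108.9; Perfect PD: PS = 217.8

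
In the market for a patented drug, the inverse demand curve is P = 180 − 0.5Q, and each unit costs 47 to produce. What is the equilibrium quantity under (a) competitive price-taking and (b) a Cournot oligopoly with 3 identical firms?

Competition: Q = 266; Cournot: Q = 199.5

Perfect competition: P = MC = 47, so 180 − 0.5Q = 47 and Q = 266.
With 3 symmetric Cournot firms, each firm's FOC gives 180 − 2q = 47, so q = 66.5, Q = 3·66.5 = 199.5, and P = 80.25.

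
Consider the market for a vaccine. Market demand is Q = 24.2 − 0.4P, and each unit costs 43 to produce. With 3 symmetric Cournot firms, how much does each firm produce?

Inverting demand: P = 60.5 − 2.5Q.
With 3 symmetric Cournot firms, each firm's FOC gives 60.5 − 10q = 43, so q = 1.75, Q = 3·1.75 = 5.25, and P = 47.375.

q_i = 1.75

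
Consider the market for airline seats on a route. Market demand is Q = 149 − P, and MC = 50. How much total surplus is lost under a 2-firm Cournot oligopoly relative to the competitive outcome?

Inverting demand: P = 149 − Q.
Perfect competition: P = MC = 50, so 149 − Q = 50 and Q = 99.
With 2 symmetric Cournot firms, each firm's FOC gives 149 − 3q = 50, so q = 33, Q = 2·33 = 66, and P = 83.
DWL is the triangle between Q = 66 and Q = 99: ½·(99 − 66)·(83 − 50) = 544.5.

DWL = 544.5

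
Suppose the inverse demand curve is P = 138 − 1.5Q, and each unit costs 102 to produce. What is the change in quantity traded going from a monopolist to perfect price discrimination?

The monopolist equates marginal revenue to marginal cost: 138 − 3Q = 102, so Q = 12. From demand, P = 120.
With perfect price discrimination, output is the efficient level Q = 24 (where demand meets MC), but every buyer pays their willingness to pay: CS = 0 and PS = total surplus.
Change in quantity traded: 24 − 12 = 12.

Q rises by 12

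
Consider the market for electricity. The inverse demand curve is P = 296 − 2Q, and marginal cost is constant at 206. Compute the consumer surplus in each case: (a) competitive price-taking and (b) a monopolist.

Perfect competition: P = MC = 206, so 296 − 2Q = 206 and Q = 45.
CS = ½·(296 − 206)·45 = 2025.
Monopoly sets MR = MC: 296 − 4Q = 206 ⇒ Q = 22.5, P = 296 − 2·22.5 = 251.
CS = ½·(296 − 251)·22.5 = 506.25.

Competition: CS = 2025; Monopoly: CS = 506.25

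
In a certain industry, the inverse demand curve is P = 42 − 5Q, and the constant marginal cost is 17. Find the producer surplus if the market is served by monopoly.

A monopolist chooses Q where MR = MC. MR = 42 − 10Q; setting this equal to 17 gives Q = 2.5 and P = 29.5.
PS = (29.5 − 17)·2.5 = 31.25.

PS = 31.25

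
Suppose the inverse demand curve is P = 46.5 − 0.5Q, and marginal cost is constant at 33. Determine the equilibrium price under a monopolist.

P = 39.75

Monopoly sets MR = MC: 46.5 − Q = 33 ⇒ Q = 13.5, P = 46.5 − 0.5·13.5 = 39.75.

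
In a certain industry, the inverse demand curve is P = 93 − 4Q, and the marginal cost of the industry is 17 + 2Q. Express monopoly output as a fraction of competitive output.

A monopolist chooses Q where MR = MC. MR = 93 − 8Q; setting this equal to 17 + 2Q gives Q = 7.6 and P = 62.6.
Competitive equilibrium sets price equal to marginal cost: 93 − 4Q = 17 + 2Q, so Q = 38/3 and P = 127/3.
Ratio Q_m/Q_c = 7.6/(38/3) = 0.6.

Q_m/Q_c = 0.6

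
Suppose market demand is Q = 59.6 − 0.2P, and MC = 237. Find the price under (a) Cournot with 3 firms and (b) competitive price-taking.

Cournot: P = 252.25; Competition: P = 237

Inverting demand: P = 298 − 5Q.
Cournot with 3 identical firms: the symmetric best-response condition is 298 − 20q = 237. Each firm produces q = 3.05, total output Q = 9.15, price P = 252.25.
Under competition P = MC = 237, so Q = (298 − 237)/5 = 12.2.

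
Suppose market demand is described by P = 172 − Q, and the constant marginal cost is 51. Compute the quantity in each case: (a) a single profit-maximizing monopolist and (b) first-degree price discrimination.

The monopolist equates marginal revenue to marginal cost: 172 − 2Q = 51, so Q = 60.5. From demand, P = 111.5.
With perfect price discrimination, output is the efficient level Q = 121 (where demand meets MC), but every buyer pays their willingness to pay: CS = 0 and PS = total surplus.

Monopoly: Q = 60.5; Perfect PD: Q = 121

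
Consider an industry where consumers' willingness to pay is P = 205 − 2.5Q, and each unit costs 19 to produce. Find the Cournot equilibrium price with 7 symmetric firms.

With 7 symmetric Cournot firms, each firm's FOC gives 205 − 20q = 19, so q = 9.3, Q = 7·9.3 = 65.1, and P = 42.25.

P = 42.25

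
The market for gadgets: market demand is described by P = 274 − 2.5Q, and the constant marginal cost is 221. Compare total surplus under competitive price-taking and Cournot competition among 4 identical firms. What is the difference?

Competitive firms price at marginal cost: P = 221, giving Q = 21.2.
CS = ½·(274 − 221)·21.2 = 561.8; PS = (221 − 221)·21.2 = 0; TS = 561.8.
Cournot with 4 identical firms: the symmetric best-response condition is 274 − 12.5q = 221. Each firm produces q = 4.24, total output Q = 16.96, price P = 231.6.
CS = ½·(274 − 231.6)·16.96 = 359.552; PS = (231.6 − 221)·16.96 = 179.776; TS = 539.328.
Change in total surplus: 539.328 − 561.8 = −22.472.

TS falls by 22.472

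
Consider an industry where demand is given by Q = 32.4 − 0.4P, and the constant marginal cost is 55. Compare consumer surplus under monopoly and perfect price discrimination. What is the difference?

CS falls by 33.8

Inverting demand: P = 81 − 2.5Q.
A monopolist chooses Q where MR = MC. MR = 81 − 5Q; setting this equal to 55 gives Q = 5.2 and P = 68.
CS = ½·(81 − 68)·5.2 = 33.8.
A perfectly discriminating monopolist sells every unit with P(Q) ≥ MC(Q), so output equals the competitive quantity Q = 10.4. Each buyer pays their reservation price, so CS = 0 and the firm captures all surplus.
CS = 0.
Change in consumer surplus: 0 − 33.8 = −33.8.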